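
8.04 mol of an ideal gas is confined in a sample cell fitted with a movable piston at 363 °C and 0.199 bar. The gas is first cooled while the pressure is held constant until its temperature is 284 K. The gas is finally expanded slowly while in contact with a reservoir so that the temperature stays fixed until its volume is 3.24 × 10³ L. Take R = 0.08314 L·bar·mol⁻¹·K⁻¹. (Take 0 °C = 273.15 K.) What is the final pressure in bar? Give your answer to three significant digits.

P₃ ≈ 0.0586 bar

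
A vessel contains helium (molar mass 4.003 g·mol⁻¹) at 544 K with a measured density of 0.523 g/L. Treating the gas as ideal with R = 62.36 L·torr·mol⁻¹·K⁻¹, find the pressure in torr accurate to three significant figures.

P ≈ 4.43e+03 torr

ρ = PM/(RT) ⇒ P = ρRT/M = (0.523 × 62.36 × 544.0) / 4.003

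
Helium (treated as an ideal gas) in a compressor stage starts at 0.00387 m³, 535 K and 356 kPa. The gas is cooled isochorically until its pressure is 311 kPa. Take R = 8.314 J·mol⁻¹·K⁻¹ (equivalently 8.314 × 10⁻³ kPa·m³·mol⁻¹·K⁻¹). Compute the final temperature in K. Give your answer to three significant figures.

T₂ ≈ 467 K

V constant ⇒ P ∝ T: V₂ = V₁; T₂ = T₁·(P₂/P₁) = 467.4 K.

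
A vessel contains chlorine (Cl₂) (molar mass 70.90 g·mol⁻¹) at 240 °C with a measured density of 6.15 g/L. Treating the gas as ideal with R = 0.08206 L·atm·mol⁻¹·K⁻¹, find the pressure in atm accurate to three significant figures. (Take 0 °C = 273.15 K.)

P ≈ 3.65 atm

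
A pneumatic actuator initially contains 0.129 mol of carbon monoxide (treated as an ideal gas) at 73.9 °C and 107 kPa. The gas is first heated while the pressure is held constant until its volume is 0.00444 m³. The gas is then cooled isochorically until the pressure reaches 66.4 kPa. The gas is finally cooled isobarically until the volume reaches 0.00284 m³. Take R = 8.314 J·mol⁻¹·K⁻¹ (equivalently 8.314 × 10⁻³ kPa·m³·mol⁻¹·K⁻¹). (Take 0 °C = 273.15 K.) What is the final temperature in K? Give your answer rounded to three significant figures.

T₄ ≈ 176 K

Convert: T₁ = 347.0 K.
From PV = nRT: V₁ = nRT₁/P₁ = 0.003479 m³.
P constant ⇒ V ∝ T: P₂ = P₁; T₂ = T₁·(V₂/V₁) = 443.0 K.
Isochoric, so P/T is constant: V₃ = V₂; T₃ = T₂·(P₃/P₂) = 274.9 K.
P constant ⇒ V ∝ T: P₄ = P₃; T₄ = T₃·(V₄/V₃) = 175.8 K.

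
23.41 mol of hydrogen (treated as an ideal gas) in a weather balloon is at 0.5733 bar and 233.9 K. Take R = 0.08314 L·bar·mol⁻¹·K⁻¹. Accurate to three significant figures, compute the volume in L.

PV = nRT ⇒ V = nRT/P = (23.41 × 0.08314 × 233.9) / 0.5733

V ≈ 794 L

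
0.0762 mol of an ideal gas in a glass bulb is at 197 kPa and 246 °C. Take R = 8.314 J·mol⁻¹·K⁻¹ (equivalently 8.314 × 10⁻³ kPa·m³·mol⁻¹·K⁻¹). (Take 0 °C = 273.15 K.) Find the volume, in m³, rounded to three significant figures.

V ≈ 0.00167 m³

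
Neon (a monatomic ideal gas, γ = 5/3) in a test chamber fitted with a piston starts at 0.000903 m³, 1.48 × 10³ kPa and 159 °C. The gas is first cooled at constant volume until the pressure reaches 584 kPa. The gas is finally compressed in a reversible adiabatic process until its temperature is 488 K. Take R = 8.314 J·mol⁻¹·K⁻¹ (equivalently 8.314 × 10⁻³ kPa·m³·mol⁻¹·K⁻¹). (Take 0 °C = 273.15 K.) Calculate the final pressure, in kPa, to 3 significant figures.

Convert: T₁ = 432.1 K.
Isochoric, so P/T is constant: V₂ = V₁; T₂ = T₁·(P₂/P₁) = 170.5 K.
Adiabatic (γ = 5/3), T V^(γ−1) and P V^γ constant: P₃ = P₂·(T₃/T₂)^(γ/(γ−1)) = 8091 kPa; V₃ = V₂·(T₂/T₃)^(1/(γ−1)) = 0.0001865 m³.

P₃ ≈ 8.09e+03 kPa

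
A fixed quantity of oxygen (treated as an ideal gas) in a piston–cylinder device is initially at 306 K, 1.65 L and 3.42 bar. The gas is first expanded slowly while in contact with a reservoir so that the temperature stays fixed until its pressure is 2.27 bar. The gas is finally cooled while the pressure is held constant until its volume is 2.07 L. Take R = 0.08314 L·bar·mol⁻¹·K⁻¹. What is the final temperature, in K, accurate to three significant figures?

T₃ ≈ 255 K

T constant ⇒ Boyle's law P V = const: T₂ = T₁; V₂ = V₁·(P₁/P₂) = 2.486 L.
Isobaric, so V/T is constant: P₃ = P₂; T₃ = T₂·(V₃/V₂) = 254.8 K.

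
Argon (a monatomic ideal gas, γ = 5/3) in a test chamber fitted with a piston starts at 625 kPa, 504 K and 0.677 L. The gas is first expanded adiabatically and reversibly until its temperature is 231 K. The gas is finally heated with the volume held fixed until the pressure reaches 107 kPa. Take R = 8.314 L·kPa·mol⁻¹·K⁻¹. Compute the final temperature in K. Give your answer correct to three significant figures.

T₃ ≈ 278 K

Adiabatic (γ = 5/3), T V^(γ−1) and P V^γ constant: P₂ = P₁·(T₂/T₁)^(γ/(γ−1)) = 88.89 kPa; V₂ = V₁·(T₁/T₂)^(1/(γ−1)) = 2.182 L.
Isochoric, so P/T is constant: V₃ = V₂; T₃ = T₂·(P₃/P₂) = 278.1 K.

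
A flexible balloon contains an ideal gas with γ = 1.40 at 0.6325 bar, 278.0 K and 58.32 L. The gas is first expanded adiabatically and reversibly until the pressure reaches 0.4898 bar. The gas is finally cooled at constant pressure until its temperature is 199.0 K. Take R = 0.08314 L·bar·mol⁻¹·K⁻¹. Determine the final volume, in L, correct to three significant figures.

Reversible adiabatic, γ = 1.40: T₂ = T₁·(P₂/P₁)^((γ−1)/γ) = 258.4 K; V₂ = V₁·(P₁/P₂)^(1/γ) = 70.01 L.
P constant ⇒ V ∝ T: P₃ = P₂; V₃ = V₂·(T₃/T₂) = 53.91 L.

V₃ ≈ 53.9 L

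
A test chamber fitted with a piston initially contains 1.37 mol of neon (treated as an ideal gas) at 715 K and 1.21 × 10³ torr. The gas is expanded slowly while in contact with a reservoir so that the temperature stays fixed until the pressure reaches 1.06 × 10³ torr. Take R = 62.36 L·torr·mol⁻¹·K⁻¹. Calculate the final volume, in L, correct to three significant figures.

V₂ ≈ 57.6 L

From PV = nRT: V₁ = nRT₁/P₁ = 50.48 L.
Isothermal, so P V is constant: T₂ = T₁; V₂ = V₁·(P₁/P₂) = 57.63 L.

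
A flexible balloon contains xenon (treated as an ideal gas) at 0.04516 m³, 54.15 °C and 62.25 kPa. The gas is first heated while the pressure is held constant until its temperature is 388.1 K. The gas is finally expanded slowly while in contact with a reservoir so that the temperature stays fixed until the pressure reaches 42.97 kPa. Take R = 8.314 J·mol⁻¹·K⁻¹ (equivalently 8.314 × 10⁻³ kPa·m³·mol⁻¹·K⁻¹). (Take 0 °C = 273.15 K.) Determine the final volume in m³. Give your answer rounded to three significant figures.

Convert: T₁ = 327.3 K.
P constant ⇒ V ∝ T: P₂ = P₁; V₂ = V₁·(T₂/T₁) = 0.05355 m³.
Isothermal, so P V is constant: T₃ = T₂; V₃ = V₂·(P₂/P₃) = 0.07758 m³.

V₃ ≈ 0.0776 m³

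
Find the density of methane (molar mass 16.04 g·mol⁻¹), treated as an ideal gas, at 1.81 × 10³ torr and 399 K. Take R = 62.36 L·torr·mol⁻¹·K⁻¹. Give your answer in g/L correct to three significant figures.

ρ = PM/(RT) = (1.81e+03 × 16.04) / (62.36 × 399.0)

ρ ≈ 1.17 g/L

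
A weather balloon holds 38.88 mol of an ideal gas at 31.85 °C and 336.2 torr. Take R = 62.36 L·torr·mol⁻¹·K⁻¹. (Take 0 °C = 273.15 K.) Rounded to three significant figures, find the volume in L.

V ≈ 2.20e+03 L

Convert: T = 305.00 K.
PV = nRT ⇒ V = nRT/P = (38.88 × 62.36 × 305.00) / 336.2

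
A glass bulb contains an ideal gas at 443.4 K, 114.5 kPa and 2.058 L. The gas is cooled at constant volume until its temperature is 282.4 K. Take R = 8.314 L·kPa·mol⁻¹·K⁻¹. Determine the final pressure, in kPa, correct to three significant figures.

P₂ ≈ 72.9 kPa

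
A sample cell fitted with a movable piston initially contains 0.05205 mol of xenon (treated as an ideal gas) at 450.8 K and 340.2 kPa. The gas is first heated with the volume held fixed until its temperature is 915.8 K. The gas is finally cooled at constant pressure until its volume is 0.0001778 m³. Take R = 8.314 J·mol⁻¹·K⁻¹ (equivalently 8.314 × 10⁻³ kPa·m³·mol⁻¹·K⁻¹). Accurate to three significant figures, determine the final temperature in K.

T₃ ≈ 284 K

From PV = nRT: V₁ = nRT₁/P₁ = 0.0005734 m³.
V constant ⇒ P ∝ T: V₂ = V₁; P₂ = P₁·(T₂/T₁) = 691.1 kPa.
Isobaric, so V/T is constant: P₃ = P₂; T₃ = T₂·(V₃/V₂) = 284.0 K.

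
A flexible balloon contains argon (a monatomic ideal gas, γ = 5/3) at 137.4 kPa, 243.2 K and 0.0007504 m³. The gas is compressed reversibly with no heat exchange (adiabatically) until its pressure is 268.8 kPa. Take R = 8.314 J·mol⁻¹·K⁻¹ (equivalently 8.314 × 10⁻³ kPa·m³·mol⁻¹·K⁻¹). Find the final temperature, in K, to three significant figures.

Adiabatic (γ = 5/3), T V^(γ−1) and P V^γ constant: T₂ = T₁·(P₂/P₁)^((γ−1)/γ) = 318.1 K; V₂ = V₁·(P₁/P₂)^(1/γ) = 0.0005017 m³.

T₂ ≈ 318 K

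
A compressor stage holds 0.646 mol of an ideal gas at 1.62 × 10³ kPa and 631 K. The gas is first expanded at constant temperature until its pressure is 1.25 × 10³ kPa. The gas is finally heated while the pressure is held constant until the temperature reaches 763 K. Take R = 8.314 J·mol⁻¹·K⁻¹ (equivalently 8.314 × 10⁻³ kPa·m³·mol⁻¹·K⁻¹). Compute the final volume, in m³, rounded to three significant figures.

From PV = nRT: V₁ = nRT₁/P₁ = 0.002092 m³.
Isothermal, so P V is constant: T₂ = T₁; V₂ = V₁·(P₁/P₂) = 0.002711 m³.
Isobaric, so V/T is constant: P₃ = P₂; V₃ = V₂·(T₃/T₂) = 0.003278 m³.

V₃ ≈ 0.00328 m³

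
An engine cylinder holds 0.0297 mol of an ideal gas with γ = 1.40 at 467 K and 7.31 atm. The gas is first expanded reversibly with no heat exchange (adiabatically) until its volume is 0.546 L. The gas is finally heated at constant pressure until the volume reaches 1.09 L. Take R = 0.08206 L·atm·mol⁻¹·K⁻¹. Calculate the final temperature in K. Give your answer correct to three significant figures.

T₃ ≈ 564 K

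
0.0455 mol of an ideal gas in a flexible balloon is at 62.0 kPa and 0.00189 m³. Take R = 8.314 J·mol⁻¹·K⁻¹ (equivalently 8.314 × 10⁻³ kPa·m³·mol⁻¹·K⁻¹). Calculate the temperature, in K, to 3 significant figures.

T ≈ 310 K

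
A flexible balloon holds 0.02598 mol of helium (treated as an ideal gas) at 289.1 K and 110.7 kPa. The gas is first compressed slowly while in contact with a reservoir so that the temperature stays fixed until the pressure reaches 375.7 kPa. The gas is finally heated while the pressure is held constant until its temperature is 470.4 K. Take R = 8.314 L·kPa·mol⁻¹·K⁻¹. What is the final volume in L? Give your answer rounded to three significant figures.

V₃ ≈ 0.270 L

From PV = nRT: V₁ = nRT₁/P₁ = 0.5641 L.
Isothermal, so P V is constant: T₂ = T₁; V₂ = V₁·(P₁/P₂) = 0.1662 L.
P constant ⇒ V ∝ T: P₃ = P₂; V₃ = V₂·(T₃/T₂) = 0.2704 L.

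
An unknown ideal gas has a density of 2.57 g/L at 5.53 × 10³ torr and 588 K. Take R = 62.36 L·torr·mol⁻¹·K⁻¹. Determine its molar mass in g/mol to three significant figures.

ρ = PM/(RT) ⇒ M = ρRT/P = (2.57 × 62.36 × 588.0) / 5.53e+03

M ≈ 17.0 g/mol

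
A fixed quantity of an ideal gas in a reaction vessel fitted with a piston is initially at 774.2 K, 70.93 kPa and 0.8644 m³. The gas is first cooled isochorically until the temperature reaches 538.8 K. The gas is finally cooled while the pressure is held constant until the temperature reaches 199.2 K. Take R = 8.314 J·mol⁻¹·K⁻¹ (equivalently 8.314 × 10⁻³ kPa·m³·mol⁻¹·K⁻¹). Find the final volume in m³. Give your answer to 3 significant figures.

V₃ ≈ 0.320 m³

V constant ⇒ P ∝ T: V₂ = V₁; P₂ = P₁·(T₂/T₁) = 49.36 kPa.
Isobaric, so V/T is constant: P₃ = P₂; V₃ = V₂·(T₃/T₂) = 0.3196 m³.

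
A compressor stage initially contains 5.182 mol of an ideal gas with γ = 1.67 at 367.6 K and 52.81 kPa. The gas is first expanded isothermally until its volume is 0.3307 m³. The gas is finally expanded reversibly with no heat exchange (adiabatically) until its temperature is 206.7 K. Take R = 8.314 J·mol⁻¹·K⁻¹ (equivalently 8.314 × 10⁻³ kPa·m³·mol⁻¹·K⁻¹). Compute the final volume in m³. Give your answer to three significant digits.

V₃ ≈ 0.781 m³

From PV = nRT: V₁ = nRT₁/P₁ = 0.2999 m³.
Isothermal, so P V is constant: T₂ = T₁; P₂ = P₁·(V₁/V₂) = 47.89 kPa.
Adiabatic (γ = 1.67), T V^(γ−1) and P V^γ constant: P₃ = P₂·(T₃/T₂)^(γ/(γ−1)) = 11.40 kPa; V₃ = V₂·(T₂/T₃)^(1/(γ−1)) = 0.7809 m³.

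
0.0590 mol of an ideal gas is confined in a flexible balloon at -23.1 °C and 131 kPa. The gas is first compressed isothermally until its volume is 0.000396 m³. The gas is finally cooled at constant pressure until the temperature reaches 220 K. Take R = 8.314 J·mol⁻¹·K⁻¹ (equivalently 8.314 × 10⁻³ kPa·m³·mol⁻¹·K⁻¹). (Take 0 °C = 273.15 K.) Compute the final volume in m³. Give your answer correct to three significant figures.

V₃ ≈ 0.000348 m³

Convert: T₁ = 250.0 K.
From PV = nRT: V₁ = nRT₁/P₁ = 0.0009363 m³.
T constant ⇒ Boyle's law P V = const: T₂ = T₁; P₂ = P₁·(V₁/V₂) = 309.7 kPa.
Isobaric, so V/T is constant: P₃ = P₂; V₃ = V₂·(T₃/T₂) = 0.0003484 m³.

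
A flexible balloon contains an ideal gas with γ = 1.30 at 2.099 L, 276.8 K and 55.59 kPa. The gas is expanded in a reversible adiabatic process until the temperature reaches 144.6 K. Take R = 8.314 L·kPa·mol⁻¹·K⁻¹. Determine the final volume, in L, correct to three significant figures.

Adiabatic (γ = 1.30), T V^(γ−1) and P V^γ constant: P₂ = P₁·(T₂/T₁)^(γ/(γ−1)) = 3.334 kPa; V₂ = V₁·(T₁/T₂)^(1/(γ−1)) = 18.28 L.

V₂ ≈ 18.3 L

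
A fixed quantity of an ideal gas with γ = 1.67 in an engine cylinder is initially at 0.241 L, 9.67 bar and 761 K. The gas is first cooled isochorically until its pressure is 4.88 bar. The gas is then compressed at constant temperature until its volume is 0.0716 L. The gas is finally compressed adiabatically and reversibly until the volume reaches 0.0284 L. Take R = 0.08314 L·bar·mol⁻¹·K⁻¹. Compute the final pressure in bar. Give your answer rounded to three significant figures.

V constant ⇒ P ∝ T: V₂ = V₁; T₂ = T₁·(P₂/P₁) = 384.0 K.
T constant ⇒ Boyle's law P V = const: T₃ = T₂; P₃ = P₂·(V₂/V₃) = 16.43 bar.
Reversible adiabatic, γ = 1.67: T₄ = T₃·(V₃/V₄)^(γ−1) = 713.6 K; P₄ = P₃·(V₃/V₄)^γ = 76.95 bar.

P₄ ≈ 76.9 bar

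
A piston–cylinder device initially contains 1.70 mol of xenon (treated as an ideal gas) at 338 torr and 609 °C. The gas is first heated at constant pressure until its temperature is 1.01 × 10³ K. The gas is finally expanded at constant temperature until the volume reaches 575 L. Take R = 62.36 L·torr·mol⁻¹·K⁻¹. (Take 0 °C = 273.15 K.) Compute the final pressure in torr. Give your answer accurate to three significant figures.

P₃ ≈ 186 torr

Convert: T₁ = 882.1 K.
From PV = nRT: V₁ = nRT₁/P₁ = 276.7 L.
P constant ⇒ V ∝ T: P₂ = P₁; V₂ = V₁·(T₂/T₁) = 316.8 L.
T constant ⇒ Boyle's law P V = const: T₃ = T₂; P₃ = P₂·(V₂/V₃) = 186.2 torr.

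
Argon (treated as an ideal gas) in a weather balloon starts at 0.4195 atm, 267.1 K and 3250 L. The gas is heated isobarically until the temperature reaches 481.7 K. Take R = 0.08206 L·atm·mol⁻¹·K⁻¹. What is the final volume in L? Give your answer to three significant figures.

P constant ⇒ V ∝ T: P₂ = P₁; V₂ = V₁·(T₂/T₁) = 5861 L.

V₂ ≈ 5.86e+03 L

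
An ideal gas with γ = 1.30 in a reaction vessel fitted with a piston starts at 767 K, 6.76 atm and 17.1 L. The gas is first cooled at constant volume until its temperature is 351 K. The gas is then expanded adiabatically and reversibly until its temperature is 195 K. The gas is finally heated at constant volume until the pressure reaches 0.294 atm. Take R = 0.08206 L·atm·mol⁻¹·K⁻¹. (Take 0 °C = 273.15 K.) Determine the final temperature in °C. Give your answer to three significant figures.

Isochoric, so P/T is constant: V₂ = V₁; P₂ = P₁·(T₂/T₁) = 3.094 atm.
Reversible adiabatic, γ = 1.30: P₃ = P₂·(T₃/T₂)^(γ/(γ−1)) = 0.2423 atm; V₃ = V₂·(T₂/T₃)^(1/(γ−1)) = 121.3 L.
V constant ⇒ P ∝ T: V₄ = V₃; T₄ = T₃·(P₄/P₃) = 236.6 K.

T₄ ≈ -36.5 °C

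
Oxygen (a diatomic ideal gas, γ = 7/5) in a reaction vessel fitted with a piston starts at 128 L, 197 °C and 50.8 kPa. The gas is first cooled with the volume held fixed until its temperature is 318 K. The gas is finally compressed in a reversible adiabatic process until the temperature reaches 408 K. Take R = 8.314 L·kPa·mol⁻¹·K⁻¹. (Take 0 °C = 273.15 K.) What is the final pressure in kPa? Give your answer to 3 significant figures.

Convert: T₁ = 470.1 K.
V constant ⇒ P ∝ T: V₂ = V₁; P₂ = P₁·(T₂/T₁) = 34.36 kPa.
Reversible adiabatic, γ = 7/5: P₃ = P₂·(T₃/T₂)^(γ/(γ−1)) = 82.20 kPa; V₃ = V₂·(T₂/T₃)^(1/(γ−1)) = 68.65 L.

P₃ ≈ 82.2 kPa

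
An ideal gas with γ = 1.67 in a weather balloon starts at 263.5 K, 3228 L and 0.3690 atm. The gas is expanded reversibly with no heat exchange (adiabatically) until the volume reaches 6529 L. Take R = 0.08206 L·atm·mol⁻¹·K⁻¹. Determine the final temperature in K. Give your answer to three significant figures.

Reversible adiabatic, γ = 1.67: T₂ = T₁·(V₁/V₂)^(γ−1) = 164.4 K; P₂ = P₁·(V₁/V₂)^γ = 0.1138 atm.

T₂ ≈ 164 K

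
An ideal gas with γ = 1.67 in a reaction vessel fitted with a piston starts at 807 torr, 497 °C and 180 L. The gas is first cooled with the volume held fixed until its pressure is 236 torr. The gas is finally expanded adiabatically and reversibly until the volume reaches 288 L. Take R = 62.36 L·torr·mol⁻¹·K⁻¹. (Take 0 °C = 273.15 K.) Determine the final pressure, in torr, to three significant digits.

Convert: T₁ = 770.1 K.
Isochoric, so P/T is constant: V₂ = V₁; T₂ = T₁·(P₂/P₁) = 225.2 K.
Reversible adiabatic, γ = 1.67: T₃ = T₂·(V₂/V₃)^(γ−1) = 164.4 K; P₃ = P₂·(V₂/V₃)^γ = 107.7 torr.

P₃ ≈ 108 torr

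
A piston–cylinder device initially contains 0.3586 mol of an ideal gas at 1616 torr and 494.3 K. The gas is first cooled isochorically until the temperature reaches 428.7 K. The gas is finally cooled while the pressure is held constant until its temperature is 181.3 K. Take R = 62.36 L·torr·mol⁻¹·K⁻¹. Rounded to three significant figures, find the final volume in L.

From PV = nRT: V₁ = nRT₁/P₁ = 6.840 L.
V constant ⇒ P ∝ T: V₂ = V₁; P₂ = P₁·(T₂/T₁) = 1402 torr.
Isobaric, so V/T is constant: P₃ = P₂; V₃ = V₂·(T₃/T₂) = 2.893 L.

V₃ ≈ 2.89 L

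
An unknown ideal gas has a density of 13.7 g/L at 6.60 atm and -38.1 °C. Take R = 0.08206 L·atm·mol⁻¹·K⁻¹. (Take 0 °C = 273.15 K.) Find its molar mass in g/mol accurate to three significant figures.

M ≈ 40.0 g/mol

ρ = PM/(RT) ⇒ M = ρRT/P = (13.7 × 0.08206 × 235.0) / 6.60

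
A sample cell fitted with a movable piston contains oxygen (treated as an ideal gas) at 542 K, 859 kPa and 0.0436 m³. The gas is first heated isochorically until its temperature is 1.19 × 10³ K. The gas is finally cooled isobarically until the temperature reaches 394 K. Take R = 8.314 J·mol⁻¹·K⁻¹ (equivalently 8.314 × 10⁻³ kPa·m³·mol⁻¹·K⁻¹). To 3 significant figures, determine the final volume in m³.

V₃ ≈ 0.0144 m³

V constant ⇒ P ∝ T: V₂ = V₁; P₂ = P₁·(T₂/T₁) = 1886 kPa.
P constant ⇒ V ∝ T: P₃ = P₂; V₃ = V₂·(T₃/T₂) = 0.01444 m³.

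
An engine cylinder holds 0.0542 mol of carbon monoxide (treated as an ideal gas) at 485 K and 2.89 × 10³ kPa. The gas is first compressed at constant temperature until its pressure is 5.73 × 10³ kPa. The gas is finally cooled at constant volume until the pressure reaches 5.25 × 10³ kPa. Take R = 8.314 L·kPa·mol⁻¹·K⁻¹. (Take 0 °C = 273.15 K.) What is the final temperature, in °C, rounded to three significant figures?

From PV = nRT: V₁ = nRT₁/P₁ = 0.07562 L.
Isothermal, so P V is constant: T₂ = T₁; V₂ = V₁·(P₁/P₂) = 0.03814 L.
Isochoric, so P/T is constant: V₃ = V₂; T₃ = T₂·(P₃/P₂) = 444.4 K.

T₃ ≈ 171 °C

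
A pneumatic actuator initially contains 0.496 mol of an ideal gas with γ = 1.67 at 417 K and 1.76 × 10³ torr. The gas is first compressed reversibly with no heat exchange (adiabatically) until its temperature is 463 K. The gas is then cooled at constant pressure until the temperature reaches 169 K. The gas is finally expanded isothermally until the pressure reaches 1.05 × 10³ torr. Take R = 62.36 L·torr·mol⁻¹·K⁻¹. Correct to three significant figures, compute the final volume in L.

From PV = nRT: V₁ = nRT₁/P₁ = 7.328 L.
Reversible adiabatic, γ = 1.67: P₂ = P₁·(T₂/T₁)^(γ/(γ−1)) = 2284 torr; V₂ = V₁·(T₁/T₂)^(1/(γ−1)) = 6.269 L.
Isobaric, so V/T is constant: P₃ = P₂; V₃ = V₂·(T₃/T₂) = 2.288 L.
Isothermal, so P V is constant: T₄ = T₃; V₄ = V₃·(P₃/P₄) = 4.978 L.

V₄ ≈ 4.98 L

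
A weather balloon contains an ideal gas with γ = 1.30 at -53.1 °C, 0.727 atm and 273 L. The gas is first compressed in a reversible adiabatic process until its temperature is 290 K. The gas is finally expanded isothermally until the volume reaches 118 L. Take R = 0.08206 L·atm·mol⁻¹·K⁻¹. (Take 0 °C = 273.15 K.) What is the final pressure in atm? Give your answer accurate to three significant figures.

Convert: T₁ = 220.0 K.
Reversible adiabatic, γ = 1.30: P₂ = P₁·(T₂/T₁)^(γ/(γ−1)) = 2.404 atm; V₂ = V₁·(T₁/T₂)^(1/(γ−1)) = 108.8 L.
Isothermal, so P V is constant: T₃ = T₂; P₃ = P₂·(V₂/V₃) = 2.217 atm.

P₃ ≈ 2.22 atm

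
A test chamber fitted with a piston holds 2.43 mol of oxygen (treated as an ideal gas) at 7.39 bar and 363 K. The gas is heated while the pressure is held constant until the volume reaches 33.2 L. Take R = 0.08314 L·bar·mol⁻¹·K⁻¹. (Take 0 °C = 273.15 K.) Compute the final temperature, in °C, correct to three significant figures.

T₂ ≈ 941 °C

From PV = nRT: V₁ = nRT₁/P₁ = 9.924 L.
Isobaric, so V/T is constant: P₂ = P₁; T₂ = T₁·(V₂/V₁) = 1214 K.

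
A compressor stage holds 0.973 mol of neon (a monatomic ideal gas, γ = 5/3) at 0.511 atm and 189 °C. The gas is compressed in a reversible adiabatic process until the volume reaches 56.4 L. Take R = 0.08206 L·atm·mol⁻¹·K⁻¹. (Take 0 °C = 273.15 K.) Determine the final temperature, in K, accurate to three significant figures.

T₂ ≈ 545 K

Convert: T₁ = 462.1 K.
From PV = nRT: V₁ = nRT₁/P₁ = 72.21 L.
Reversible adiabatic, γ = 5/3: T₂ = T₁·(V₁/V₂)^(γ−1) = 544.9 K; P₂ = P₁·(V₁/V₂)^γ = 0.7714 atm.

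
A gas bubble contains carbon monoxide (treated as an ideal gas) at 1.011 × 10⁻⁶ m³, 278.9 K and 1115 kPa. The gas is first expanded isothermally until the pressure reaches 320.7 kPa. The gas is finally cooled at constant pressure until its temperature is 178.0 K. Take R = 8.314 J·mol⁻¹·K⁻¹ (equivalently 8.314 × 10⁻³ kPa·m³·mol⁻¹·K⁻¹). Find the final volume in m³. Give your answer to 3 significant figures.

V₃ ≈ 2.24e-06 m³

T constant ⇒ Boyle's law P V = const: T₂ = T₁; V₂ = V₁·(P₁/P₂) = 3.515e-06 m³.
P constant ⇒ V ∝ T: P₃ = P₂; V₃ = V₂·(T₃/T₂) = 2.243e-06 m³.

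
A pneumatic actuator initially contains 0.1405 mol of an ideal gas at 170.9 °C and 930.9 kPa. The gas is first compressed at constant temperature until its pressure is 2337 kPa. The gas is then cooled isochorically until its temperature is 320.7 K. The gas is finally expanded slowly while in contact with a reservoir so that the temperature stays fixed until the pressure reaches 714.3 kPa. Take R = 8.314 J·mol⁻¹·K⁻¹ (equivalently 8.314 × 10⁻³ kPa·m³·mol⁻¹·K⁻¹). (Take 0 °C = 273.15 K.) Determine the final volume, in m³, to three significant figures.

Convert: T₁ = 444.0 K.
From PV = nRT: V₁ = nRT₁/P₁ = 0.0005572 m³.
T constant ⇒ Boyle's law P V = const: T₂ = T₁; V₂ = V₁·(P₁/P₂) = 0.0002220 m³.
V constant ⇒ P ∝ T: V₃ = V₂; P₃ = P₂·(T₃/T₂) = 1688 kPa.
T constant ⇒ Boyle's law P V = const: T₄ = T₃; V₄ = V₃·(P₃/P₄) = 0.0005245 m³.

V₄ ≈ 0.000524 m³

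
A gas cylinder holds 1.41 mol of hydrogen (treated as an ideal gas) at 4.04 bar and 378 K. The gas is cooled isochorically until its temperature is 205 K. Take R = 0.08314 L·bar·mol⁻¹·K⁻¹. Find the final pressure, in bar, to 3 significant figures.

From PV = nRT: V₁ = nRT₁/P₁ = 10.97 L.
V constant ⇒ P ∝ T: V₂ = V₁; P₂ = P₁·(T₂/T₁) = 2.191 bar.

P₂ ≈ 2.19 bar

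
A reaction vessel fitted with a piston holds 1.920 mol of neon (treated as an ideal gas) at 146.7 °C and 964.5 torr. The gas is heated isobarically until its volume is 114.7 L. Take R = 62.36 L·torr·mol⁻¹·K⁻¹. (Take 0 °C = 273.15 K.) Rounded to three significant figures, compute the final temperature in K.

T₂ ≈ 924 K

Convert: T₁ = 419.8 K.
From PV = nRT: V₁ = nRT₁/P₁ = 52.12 L.
Isobaric, so V/T is constant: P₂ = P₁; T₂ = T₁·(V₂/V₁) = 924.0 K.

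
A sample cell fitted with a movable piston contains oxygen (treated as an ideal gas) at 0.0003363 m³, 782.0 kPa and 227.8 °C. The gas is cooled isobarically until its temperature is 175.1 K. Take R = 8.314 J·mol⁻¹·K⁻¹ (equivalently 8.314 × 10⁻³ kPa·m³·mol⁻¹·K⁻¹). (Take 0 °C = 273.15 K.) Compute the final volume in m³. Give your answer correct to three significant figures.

Convert: T₁ = 500.9 K.
P constant ⇒ V ∝ T: P₂ = P₁; V₂ = V₁·(T₂/T₁) = 0.0001175 m³.

V₂ ≈ 0.000118 m³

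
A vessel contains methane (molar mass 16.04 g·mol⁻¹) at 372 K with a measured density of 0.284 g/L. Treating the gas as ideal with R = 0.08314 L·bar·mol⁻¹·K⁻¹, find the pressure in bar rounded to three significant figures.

ρ = PM/(RT) ⇒ P = ρRT/M = (0.284 × 0.08314 × 372.0) / 16.04

P ≈ 0.548 bar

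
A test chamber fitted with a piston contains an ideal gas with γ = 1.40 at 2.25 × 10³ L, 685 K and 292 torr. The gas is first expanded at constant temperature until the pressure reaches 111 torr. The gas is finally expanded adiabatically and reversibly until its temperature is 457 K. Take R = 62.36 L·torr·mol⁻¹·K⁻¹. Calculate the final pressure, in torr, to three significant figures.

Isothermal, so P V is constant: T₂ = T₁; V₂ = V₁·(P₁/P₂) = 5919 L.
Adiabatic (γ = 1.40), T V^(γ−1) and P V^γ constant: P₃ = P₂·(T₃/T₂)^(γ/(γ−1)) = 26.92 torr; V₃ = V₂·(T₂/T₃)^(1/(γ−1)) = 1.628e+04 L.

P₃ ≈ 26.9 torr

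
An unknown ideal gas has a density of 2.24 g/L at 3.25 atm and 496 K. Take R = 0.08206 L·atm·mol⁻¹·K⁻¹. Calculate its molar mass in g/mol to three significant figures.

M ≈ 28.1 g/mol

ρ = PM/(RT) ⇒ M = ρRT/P = (2.24 × 0.08206 × 496.0) / 3.25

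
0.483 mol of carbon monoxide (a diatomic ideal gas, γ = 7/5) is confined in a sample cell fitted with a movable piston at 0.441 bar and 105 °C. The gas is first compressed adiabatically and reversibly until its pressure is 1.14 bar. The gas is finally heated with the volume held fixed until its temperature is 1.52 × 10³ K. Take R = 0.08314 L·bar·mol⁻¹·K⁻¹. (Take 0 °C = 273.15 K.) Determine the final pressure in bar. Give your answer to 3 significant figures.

Convert: T₁ = 378.1 K.
From PV = nRT: V₁ = nRT₁/P₁ = 34.43 L.
Reversible adiabatic, γ = 7/5: T₂ = T₁·(P₂/P₁)^((γ−1)/γ) = 496.0 K; V₂ = V₁·(P₁/P₂)^(1/γ) = 17.47 L.
V constant ⇒ P ∝ T: V₃ = V₂; P₃ = P₂·(T₃/T₂) = 3.493 bar.

P₃ ≈ 3.49 bar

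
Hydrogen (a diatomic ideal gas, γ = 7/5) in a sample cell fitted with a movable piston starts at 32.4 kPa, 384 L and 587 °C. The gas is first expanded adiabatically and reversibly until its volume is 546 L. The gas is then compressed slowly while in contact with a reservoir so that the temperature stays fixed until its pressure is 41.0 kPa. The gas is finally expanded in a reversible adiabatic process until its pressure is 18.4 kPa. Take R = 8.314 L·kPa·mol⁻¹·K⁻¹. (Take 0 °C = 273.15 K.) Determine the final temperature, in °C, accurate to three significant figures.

T₄ ≈ 321 °C

Convert: T₁ = 860.1 K.
Adiabatic (γ = 7/5), T V^(γ−1) and P V^γ constant: T₂ = T₁·(V₁/V₂)^(γ−1) = 747.2 K; P₂ = P₁·(V₁/V₂)^γ = 19.79 kPa.
T constant ⇒ Boyle's law P V = const: T₃ = T₂; V₃ = V₂·(P₂/P₃) = 263.6 L.
Adiabatic (γ = 7/5), T V^(γ−1) and P V^γ constant: T₄ = T₃·(P₄/P₃)^((γ−1)/γ) = 594.3 K; V₄ = V₃·(P₃/P₄)^(1/γ) = 467.2 L.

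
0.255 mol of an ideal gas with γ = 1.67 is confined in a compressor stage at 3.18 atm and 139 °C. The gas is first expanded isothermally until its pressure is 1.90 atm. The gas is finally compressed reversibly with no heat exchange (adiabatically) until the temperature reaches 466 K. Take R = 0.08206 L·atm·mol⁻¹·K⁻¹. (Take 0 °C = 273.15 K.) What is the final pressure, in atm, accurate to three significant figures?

P₃ ≈ 2.58 atm

Convert: T₁ = 412.1 K.
From PV = nRT: V₁ = nRT₁/P₁ = 2.712 L.
T constant ⇒ Boyle's law P V = const: T₂ = T₁; V₂ = V₁·(P₁/P₂) = 4.539 L.
Reversible adiabatic, γ = 1.67: P₃ = P₂·(T₃/T₂)^(γ/(γ−1)) = 2.580 atm; V₃ = V₂·(T₂/T₃)^(1/(γ−1)) = 3.779 L.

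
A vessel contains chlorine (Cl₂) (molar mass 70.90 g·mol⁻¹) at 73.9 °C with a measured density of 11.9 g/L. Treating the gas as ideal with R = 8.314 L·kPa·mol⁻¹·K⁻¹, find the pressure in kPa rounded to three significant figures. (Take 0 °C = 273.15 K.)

P ≈ 484 kPa

ρ = PM/(RT) ⇒ P = ρRT/M = (11.9 × 8.314 × 347.0) / 70.90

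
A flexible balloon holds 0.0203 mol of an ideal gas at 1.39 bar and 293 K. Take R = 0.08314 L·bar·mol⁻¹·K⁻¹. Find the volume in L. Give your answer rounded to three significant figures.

V ≈ 0.356 L

PV = nRT ⇒ V = nRT/P = (0.0203 × 0.08314 × 293) / 1.39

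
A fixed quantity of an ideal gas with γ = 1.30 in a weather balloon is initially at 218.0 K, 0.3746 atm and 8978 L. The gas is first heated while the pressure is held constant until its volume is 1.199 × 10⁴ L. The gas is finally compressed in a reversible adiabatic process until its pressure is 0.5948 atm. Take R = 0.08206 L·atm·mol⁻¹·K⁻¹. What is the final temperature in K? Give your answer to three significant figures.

T₃ ≈ 324 K

P constant ⇒ V ∝ T: P₂ = P₁; T₂ = T₁·(V₂/V₁) = 291.1 K.
Reversible adiabatic, γ = 1.30: T₃ = T₂·(P₃/P₂)^((γ−1)/γ) = 323.9 K; V₃ = V₂·(P₂/P₃)^(1/γ) = 8401 L.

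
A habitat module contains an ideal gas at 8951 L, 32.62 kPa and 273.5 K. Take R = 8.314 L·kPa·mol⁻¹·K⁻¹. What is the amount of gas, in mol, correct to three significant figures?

PV = nRT ⇒ n = PV/(RT) = (32.62 × 8951) / (8.314 × 273.5)

n ≈ 128 mol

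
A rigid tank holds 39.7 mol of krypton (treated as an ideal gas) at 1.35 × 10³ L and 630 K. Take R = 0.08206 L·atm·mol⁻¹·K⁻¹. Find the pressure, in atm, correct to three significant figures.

P ≈ 1.52 atm

PV = nRT ⇒ P = nRT/V = (39.7 × 0.08206 × 630) / 1.35e+03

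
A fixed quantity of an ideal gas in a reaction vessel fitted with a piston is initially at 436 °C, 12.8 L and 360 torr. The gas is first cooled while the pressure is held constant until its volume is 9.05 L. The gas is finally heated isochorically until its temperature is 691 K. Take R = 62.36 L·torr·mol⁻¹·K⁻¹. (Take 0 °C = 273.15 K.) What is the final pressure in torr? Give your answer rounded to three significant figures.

P₃ ≈ 496 torr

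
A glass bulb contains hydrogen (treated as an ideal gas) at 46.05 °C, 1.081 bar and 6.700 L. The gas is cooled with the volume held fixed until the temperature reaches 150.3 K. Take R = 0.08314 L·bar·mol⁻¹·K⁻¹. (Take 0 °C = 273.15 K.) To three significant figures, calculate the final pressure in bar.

Convert: T₁ = 319.2 K.
V constant ⇒ P ∝ T: V₂ = V₁; P₂ = P₁·(T₂/T₁) = 0.5090 bar.

P₂ ≈ 0.509 bar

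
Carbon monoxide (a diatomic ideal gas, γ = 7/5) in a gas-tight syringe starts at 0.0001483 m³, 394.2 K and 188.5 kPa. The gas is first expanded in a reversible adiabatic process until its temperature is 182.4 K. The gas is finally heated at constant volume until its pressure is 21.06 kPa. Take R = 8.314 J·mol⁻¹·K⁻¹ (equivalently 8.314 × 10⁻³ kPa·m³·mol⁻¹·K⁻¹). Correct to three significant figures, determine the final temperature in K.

Adiabatic (γ = 7/5), T V^(γ−1) and P V^γ constant: P₂ = P₁·(T₂/T₁)^(γ/(γ−1)) = 12.70 kPa; V₂ = V₁·(T₁/T₂)^(1/(γ−1)) = 0.001018 m³.
Isochoric, so P/T is constant: V₃ = V₂; T₃ = T₂·(P₃/P₂) = 302.4 K.

T₃ ≈ 302 K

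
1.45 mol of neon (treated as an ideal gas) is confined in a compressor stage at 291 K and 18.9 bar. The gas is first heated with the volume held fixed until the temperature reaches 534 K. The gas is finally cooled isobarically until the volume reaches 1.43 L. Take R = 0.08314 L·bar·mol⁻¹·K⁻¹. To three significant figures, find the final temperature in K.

From PV = nRT: V₁ = nRT₁/P₁ = 1.856 L.
V constant ⇒ P ∝ T: V₂ = V₁; P₂ = P₁·(T₂/T₁) = 34.68 bar.
Isobaric, so V/T is constant: P₃ = P₂; T₃ = T₂·(V₃/V₂) = 411.4 K.

T₃ ≈ 411 K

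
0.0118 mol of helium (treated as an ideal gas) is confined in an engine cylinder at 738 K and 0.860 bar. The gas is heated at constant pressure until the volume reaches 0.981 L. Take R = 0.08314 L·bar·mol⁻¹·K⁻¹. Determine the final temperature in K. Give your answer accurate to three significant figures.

T₂ ≈ 860 K

From PV = nRT: V₁ = nRT₁/P₁ = 0.8419 L.
Isobaric, so V/T is constant: P₂ = P₁; T₂ = T₁·(V₂/V₁) = 860.0 K.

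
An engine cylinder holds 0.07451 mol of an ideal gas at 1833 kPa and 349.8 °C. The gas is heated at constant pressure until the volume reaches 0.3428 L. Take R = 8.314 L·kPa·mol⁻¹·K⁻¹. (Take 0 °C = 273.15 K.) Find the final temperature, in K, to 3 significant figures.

T₂ ≈ 1.01e+03 K

Convert: T₁ = 623.0 K.
From PV = nRT: V₁ = nRT₁/P₁ = 0.2105 L.
Isobaric, so V/T is constant: P₂ = P₁; T₂ = T₁·(V₂/V₁) = 1014 K.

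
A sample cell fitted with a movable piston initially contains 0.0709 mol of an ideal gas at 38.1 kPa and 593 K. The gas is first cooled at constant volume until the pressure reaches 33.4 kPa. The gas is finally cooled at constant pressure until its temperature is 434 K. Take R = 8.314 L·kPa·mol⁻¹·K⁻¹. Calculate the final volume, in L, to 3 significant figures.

From PV = nRT: V₁ = nRT₁/P₁ = 9.175 L.
Isochoric, so P/T is constant: V₂ = V₁; T₂ = T₁·(P₂/P₁) = 519.8 K.
P constant ⇒ V ∝ T: P₃ = P₂; V₃ = V₂·(T₃/T₂) = 7.659 L.

V₃ ≈ 7.66 L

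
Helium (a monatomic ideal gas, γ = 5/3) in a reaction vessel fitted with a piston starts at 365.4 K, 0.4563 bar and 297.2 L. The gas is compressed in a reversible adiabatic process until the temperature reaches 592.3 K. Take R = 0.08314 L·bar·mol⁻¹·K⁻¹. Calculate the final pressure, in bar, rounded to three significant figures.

Reversible adiabatic, γ = 5/3: P₂ = P₁·(T₂/T₁)^(γ/(γ−1)) = 1.526 bar; V₂ = V₁·(T₁/T₂)^(1/(γ−1)) = 144.0 L.

P₂ ≈ 1.53 bar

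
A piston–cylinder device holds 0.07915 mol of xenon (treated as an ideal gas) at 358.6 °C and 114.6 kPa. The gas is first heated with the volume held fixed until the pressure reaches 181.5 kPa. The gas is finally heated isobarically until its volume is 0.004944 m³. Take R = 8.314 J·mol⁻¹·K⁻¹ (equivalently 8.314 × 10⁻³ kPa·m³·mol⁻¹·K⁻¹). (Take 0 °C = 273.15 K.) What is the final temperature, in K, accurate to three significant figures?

T₃ ≈ 1.36e+03 K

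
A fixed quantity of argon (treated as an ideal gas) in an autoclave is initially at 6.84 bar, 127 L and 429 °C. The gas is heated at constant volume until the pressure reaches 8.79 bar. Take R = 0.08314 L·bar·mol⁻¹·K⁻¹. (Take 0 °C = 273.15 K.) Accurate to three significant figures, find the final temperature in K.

T₂ ≈ 902 K

Convert: T₁ = 702.1 K.
V constant ⇒ P ∝ T: V₂ = V₁; T₂ = T₁·(P₂/P₁) = 902.3 K.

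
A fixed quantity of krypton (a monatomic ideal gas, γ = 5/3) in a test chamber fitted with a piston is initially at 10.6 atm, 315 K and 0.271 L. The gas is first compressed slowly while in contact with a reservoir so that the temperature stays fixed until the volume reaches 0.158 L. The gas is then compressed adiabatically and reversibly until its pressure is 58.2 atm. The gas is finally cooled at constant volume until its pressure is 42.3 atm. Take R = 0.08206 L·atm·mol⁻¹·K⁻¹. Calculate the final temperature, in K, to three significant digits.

T₄ ≈ 365 K

T constant ⇒ Boyle's law P V = const: T₂ = T₁; P₂ = P₁·(V₁/V₂) = 18.18 atm.
Adiabatic (γ = 5/3), T V^(γ−1) and P V^γ constant: T₃ = T₂·(P₃/P₂)^((γ−1)/γ) = 501.7 K; V₃ = V₂·(P₂/P₃)^(1/γ) = 0.07861 L.
V constant ⇒ P ∝ T: V₄ = V₃; T₄ = T₃·(P₄/P₃) = 364.6 K.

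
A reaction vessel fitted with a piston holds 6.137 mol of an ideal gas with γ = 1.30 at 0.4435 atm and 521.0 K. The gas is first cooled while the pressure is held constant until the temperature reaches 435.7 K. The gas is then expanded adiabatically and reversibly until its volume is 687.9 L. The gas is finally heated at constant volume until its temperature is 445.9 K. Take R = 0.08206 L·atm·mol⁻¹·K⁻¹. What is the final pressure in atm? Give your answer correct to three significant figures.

From PV = nRT: V₁ = nRT₁/P₁ = 591.6 L.
P constant ⇒ V ∝ T: P₂ = P₁; V₂ = V₁·(T₂/T₁) = 494.7 L.
Adiabatic (γ = 1.30), T V^(γ−1) and P V^γ constant: T₃ = T₂·(V₂/V₃)^(γ−1) = 394.7 K; P₃ = P₂·(V₂/V₃)^γ = 0.2889 atm.
Isochoric, so P/T is constant: V₄ = V₃; P₄ = P₃·(T₄/T₃) = 0.3264 atm.

P₄ ≈ 0.326 atm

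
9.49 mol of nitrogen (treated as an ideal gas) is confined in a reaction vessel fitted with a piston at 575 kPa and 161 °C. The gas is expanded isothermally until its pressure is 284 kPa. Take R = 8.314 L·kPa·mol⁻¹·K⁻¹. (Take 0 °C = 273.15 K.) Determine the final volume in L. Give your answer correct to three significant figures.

V₂ ≈ 121 L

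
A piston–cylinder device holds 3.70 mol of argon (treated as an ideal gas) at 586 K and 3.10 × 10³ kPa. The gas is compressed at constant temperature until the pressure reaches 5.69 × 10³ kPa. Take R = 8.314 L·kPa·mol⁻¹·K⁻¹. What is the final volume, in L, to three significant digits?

V₂ ≈ 3.17 L

From PV = nRT: V₁ = nRT₁/P₁ = 5.815 L.
T constant ⇒ Boyle's law P V = const: T₂ = T₁; V₂ = V₁·(P₁/P₂) = 3.168 L.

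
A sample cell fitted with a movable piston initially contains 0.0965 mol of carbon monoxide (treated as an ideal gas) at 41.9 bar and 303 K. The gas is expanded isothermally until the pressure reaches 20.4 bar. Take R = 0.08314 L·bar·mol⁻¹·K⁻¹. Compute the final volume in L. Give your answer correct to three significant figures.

From PV = nRT: V₁ = nRT₁/P₁ = 0.05802 L.
Isothermal, so P V is constant: T₂ = T₁; V₂ = V₁·(P₁/P₂) = 0.1192 L.

V₂ ≈ 0.119 L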